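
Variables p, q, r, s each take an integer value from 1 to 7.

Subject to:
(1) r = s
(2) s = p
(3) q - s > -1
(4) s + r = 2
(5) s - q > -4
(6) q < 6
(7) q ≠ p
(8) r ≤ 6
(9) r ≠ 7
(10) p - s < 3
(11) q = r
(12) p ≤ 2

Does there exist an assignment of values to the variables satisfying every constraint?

Unsatisfiable

From constraints 1, 2, and 11, q = r = s = p, so q = p. But constraint 7 says q ≠ p. Contradiction.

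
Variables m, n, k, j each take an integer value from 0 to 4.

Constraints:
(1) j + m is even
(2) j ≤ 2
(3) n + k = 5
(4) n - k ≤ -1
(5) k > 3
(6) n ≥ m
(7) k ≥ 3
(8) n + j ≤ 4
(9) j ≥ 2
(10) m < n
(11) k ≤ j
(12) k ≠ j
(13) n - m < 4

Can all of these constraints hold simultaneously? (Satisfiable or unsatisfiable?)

From constraint 5: k ≥ 4. From constraints 2 and 11: k ≤ j and j ≤ 2, so k ≤ 2. But 2 < 4, so no value of k works.

Unsatisfiable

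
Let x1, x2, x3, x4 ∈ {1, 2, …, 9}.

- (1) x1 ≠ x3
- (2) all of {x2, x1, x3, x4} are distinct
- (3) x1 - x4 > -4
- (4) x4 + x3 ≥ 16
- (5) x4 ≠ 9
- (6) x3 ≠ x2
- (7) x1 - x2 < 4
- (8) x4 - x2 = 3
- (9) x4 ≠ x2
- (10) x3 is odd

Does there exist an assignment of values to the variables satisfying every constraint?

Try x1 = 6, x2 = 4, x3 = 9, x4 = 7.
Check constraint 3: x1 - x4 = -1; constraint 4: x4 + x3 = 16. The remaining constraints are straightforward to verify.

Satisfiable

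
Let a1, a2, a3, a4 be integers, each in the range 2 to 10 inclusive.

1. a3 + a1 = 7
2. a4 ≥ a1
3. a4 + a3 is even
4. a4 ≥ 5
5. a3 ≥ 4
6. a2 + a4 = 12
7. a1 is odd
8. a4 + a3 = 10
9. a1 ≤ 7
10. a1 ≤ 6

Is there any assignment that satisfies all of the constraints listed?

Try a1 = 3, a2 = 6, a3 = 4, a4 = 6.
Check constraint 1: a3 + a1 = 7; constraint 6: a2 + a4 = 12. The remaining constraints are straightforward to verify.

Satisfiable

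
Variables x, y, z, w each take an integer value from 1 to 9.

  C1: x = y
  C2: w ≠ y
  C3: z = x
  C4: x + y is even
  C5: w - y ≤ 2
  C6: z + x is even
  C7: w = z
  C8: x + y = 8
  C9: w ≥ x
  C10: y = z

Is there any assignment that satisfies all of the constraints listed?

Unsatisfiable

From constraints 1, 3, and 7, w = z = x = y, so w = y. But constraint 2 says w ≠ y. Contradiction.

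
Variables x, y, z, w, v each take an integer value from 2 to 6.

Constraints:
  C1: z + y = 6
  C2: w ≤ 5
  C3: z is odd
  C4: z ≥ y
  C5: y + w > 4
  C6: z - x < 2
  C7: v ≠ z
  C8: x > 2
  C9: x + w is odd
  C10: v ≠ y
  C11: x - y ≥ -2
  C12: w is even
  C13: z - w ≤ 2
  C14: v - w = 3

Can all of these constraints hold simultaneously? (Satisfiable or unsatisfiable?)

Satisfiable

Take x = 3, y = 3, z = 3, w = 2, v = 5. Then constraint 1: z + y = 6; constraint 5: y + w = 5; constraint 6: z - x = 0, and every other listed constraint is also met.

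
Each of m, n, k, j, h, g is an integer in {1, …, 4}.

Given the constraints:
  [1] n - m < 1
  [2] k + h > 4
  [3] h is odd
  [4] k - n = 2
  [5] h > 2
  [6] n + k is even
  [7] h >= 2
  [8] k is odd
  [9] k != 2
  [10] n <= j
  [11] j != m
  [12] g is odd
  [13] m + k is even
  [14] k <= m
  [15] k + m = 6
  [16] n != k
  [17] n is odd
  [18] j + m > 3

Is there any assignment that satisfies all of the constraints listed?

Try m = 3, n = 1, k = 3, j = 2, h = 3, g = 1.
Check constraint 1: n - m = -2; constraint 2: k + h = 6; constraint 4: k - n = 2. The remaining constraints are straightforward to verify.

Satisfiable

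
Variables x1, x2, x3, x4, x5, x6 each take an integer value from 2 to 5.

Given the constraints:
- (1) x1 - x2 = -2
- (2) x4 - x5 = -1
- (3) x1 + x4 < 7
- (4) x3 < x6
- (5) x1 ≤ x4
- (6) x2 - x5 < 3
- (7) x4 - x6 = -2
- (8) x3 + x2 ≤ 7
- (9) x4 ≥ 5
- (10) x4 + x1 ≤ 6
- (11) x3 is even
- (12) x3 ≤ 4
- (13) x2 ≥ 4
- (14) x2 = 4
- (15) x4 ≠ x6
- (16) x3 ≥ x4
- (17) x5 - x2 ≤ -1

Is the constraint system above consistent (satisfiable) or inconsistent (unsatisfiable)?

Unsatisfiable

From constraints 9 and 16: x3 ≥ x4 ≥ 5. From constraint 13: x2 ≥ 4. Hence x3 + x2 ≥ 9. But constraint 8 requires x3 + x2 ≤ 7, and 7 < 9. Contradiction.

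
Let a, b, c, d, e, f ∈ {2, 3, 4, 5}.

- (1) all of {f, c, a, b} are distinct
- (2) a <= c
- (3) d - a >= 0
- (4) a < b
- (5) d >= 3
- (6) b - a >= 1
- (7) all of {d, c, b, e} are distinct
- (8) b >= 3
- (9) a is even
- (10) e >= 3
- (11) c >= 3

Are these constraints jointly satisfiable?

Constraints 5, 8, 10, and 11 confine each of d, c, b, e to the 3 values {3, …, 5} (the domain already gives each ≤ 5).
Constraint 7 requires all 4 of them to be distinct, but only 3 values are available — impossible by the pigeonhole principle.

Unsatisfiable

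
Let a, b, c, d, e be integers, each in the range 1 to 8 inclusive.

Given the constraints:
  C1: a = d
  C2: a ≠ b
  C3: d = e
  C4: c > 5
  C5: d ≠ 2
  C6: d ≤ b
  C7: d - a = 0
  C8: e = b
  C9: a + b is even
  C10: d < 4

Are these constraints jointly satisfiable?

Unsatisfiable

From constraints 1, 3, and 8, a = d = e = b, so a = b. But constraint 2 says a ≠ b. Contradiction.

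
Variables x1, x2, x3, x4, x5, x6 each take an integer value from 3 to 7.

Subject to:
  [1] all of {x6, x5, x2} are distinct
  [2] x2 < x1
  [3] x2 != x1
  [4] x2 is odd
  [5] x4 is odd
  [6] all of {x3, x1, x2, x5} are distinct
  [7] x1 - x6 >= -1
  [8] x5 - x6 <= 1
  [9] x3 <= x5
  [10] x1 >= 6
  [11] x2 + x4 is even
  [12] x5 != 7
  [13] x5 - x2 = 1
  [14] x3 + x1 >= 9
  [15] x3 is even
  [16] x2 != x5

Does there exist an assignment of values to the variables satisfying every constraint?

Take x1 = 7, x2 = 5, x3 = 4, x4 = 3, x5 = 6, x6 = 7. Then constraint 7: x1 - x6 = 0; constraint 8: x5 - x6 = -1, and every other listed constraint is also met.

Satisfiable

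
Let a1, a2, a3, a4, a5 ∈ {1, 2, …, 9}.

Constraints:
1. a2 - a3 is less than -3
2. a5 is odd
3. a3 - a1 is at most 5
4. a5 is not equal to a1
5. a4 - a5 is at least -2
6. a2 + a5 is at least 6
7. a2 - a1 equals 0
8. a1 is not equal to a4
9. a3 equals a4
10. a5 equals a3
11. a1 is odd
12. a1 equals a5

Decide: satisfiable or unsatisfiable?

From constraints 9, 10, and 12, a1 = a5 = a3 = a4, so a1 = a4. But constraint 8 says a1 ≠ a4. Contradiction.

Unsatisfiable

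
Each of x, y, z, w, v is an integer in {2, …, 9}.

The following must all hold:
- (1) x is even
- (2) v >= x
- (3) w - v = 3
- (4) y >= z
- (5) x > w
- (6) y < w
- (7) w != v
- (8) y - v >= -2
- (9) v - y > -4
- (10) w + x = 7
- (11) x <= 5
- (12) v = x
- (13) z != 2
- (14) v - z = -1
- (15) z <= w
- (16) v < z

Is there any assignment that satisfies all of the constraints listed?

Constraints 2, 4, 5, 6, and 16 give z ≤ y, y < w, w < x, x ≤ v, v < z. Chaining: z ≤ y < w < x ≤ v < z, which forces z < z — impossible.

Unsatisfiable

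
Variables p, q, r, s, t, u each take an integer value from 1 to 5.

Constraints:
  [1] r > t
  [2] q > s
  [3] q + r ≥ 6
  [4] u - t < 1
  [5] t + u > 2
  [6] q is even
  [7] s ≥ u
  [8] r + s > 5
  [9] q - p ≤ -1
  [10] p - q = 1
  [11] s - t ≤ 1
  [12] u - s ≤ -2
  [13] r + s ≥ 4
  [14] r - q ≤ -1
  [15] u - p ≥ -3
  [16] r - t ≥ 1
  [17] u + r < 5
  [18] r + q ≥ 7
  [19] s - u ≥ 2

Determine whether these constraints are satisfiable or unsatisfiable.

Constraints 9, 11, 14, 15, 16, and 19 give q − r ≥ 1, r − t ≥ 1, t − s ≥ -1, s − u ≥ 2, u − p ≥ -3, p − q ≥ 1.
Adding all 6 inequalities: the left sides telescope to 0, and the right sides sum to 1 + 1 + (-1) + 2 + (-3) + 1 = 1. So 0 ≥ 1, which is false.

Unsatisfiable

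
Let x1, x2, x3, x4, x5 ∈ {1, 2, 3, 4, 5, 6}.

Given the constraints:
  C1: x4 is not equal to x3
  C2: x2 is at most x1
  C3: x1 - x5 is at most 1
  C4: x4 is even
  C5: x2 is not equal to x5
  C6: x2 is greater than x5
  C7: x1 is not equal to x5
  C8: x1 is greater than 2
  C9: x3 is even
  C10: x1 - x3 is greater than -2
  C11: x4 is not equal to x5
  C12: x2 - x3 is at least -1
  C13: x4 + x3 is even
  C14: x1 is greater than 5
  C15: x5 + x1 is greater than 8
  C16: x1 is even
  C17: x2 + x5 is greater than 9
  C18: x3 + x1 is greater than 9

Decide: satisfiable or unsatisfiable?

The assignment x1 = 6, x2 = 6, x3 = 6, x4 = 4, x5 = 5 works:
  constraint 3 holds since x1 - x5 = 1.
  constraint 10 holds since x1 - x3 = 0.
The rest check out directly.

Satisfiable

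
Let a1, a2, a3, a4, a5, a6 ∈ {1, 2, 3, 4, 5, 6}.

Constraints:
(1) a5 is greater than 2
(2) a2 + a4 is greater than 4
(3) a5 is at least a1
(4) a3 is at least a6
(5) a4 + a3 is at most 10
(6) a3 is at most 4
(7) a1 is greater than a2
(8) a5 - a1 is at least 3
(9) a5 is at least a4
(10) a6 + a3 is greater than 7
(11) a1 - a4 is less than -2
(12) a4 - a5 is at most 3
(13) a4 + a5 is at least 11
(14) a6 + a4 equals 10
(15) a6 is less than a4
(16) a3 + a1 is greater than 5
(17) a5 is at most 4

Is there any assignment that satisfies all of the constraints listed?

Unsatisfiable

From constraints 4 and 6: a6 ≤ a3 ≤ 4. From constraints 9 and 17: a4 ≤ a5 ≤ 4. Hence a6 + a4 ≤ 8. But constraint 14 requires a6 + a4 = 10, and 10 > 8. Contradiction.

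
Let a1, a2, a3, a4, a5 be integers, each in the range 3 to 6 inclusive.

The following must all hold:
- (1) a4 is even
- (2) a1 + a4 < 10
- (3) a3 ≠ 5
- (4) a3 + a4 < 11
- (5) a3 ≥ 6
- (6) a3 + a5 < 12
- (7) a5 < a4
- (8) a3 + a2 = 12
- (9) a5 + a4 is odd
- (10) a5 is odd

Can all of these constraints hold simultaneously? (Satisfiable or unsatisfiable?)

Setting (a1, a2, a3, a4, a5) = (4, 6, 6, 4, 3) satisfies everything: constraint 2: a1 + a4 = 8; constraint 4: a3 + a4 = 10; constraint 6: a3 + a5 = 9, and the others follow.

Satisfiable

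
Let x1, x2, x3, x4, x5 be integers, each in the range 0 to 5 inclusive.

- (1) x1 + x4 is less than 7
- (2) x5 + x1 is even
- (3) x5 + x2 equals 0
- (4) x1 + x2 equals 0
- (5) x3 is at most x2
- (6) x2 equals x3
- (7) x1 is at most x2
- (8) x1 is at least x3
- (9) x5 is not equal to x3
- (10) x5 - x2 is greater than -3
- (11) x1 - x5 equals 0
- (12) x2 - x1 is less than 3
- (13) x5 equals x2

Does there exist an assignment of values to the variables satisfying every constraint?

Unsatisfiable

From constraints 6 and 13, x5 = x2 = x3, so x5 = x3. But constraint 9 says x5 ≠ x3. Contradiction.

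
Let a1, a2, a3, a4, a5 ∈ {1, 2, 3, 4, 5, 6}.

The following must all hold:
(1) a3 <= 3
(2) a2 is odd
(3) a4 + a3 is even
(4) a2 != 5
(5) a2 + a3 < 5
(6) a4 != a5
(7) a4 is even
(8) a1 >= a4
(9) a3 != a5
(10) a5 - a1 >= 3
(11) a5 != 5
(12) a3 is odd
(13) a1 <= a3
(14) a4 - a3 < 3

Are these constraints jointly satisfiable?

Constraint 7 makes a4 even and constraint 12 makes a3 odd, so a4 + a3 must be odd. Constraint 3 says a4 + a3 is even — contradiction.

Unsatisfiable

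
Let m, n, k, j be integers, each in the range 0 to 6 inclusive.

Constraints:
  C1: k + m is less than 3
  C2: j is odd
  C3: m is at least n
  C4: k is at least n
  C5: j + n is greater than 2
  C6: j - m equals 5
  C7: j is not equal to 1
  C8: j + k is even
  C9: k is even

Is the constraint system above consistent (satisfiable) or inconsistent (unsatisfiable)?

Constraint 2 makes j odd and constraint 9 makes k even, so j + k must be odd. Constraint 8 says j + k is even — contradiction.

Unsatisfiable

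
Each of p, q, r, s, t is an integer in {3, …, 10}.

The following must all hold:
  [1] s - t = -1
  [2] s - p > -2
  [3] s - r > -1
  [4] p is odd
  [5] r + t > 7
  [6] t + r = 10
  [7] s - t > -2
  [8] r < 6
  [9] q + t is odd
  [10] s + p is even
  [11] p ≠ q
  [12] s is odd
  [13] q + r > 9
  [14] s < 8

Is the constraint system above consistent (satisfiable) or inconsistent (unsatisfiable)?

Try p = 5, q = 7, r = 4, s = 5, t = 6.
Check constraint 1: s - t = -1; constraint 2: s - p = 0. The remaining constraints are straightforward to verify.

Satisfiable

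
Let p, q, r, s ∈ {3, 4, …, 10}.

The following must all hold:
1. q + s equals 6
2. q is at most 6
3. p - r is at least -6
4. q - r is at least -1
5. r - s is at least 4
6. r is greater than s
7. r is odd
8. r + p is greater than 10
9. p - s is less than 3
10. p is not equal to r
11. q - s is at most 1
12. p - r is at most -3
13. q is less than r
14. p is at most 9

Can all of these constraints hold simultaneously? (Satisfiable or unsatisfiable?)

Constraints 4, 5, and 11 give q − r ≥ -1, r − s ≥ 4, s − q ≥ -1.
Adding all 3 inequalities: the left sides telescope to 0, and the right sides sum to (-1) + 4 + (-1) = 2. So 0 ≥ 2, which is false.

Unsatisfiable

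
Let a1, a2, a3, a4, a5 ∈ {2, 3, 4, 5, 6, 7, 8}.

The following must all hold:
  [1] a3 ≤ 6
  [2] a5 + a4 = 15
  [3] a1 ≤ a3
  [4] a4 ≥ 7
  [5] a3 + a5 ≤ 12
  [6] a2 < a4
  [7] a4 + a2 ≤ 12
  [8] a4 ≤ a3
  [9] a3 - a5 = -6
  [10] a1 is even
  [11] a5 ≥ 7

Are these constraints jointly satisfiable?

Unsatisfiable

From constraints 4 and 8: a3 ≥ a4 ≥ 7. From constraint 11: a5 ≥ 7. Hence a3 + a5 ≥ 14. But constraint 5 requires a3 + a5 ≤ 12, and 12 < 14. Contradiction.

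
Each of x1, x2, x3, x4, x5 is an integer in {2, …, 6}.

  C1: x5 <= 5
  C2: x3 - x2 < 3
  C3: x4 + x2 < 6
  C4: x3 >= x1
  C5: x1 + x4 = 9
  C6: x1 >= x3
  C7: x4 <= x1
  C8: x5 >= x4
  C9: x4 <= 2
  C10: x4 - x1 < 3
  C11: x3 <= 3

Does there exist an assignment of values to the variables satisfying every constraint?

Unsatisfiable

From constraints 4 and 11: x1 ≤ x3 ≤ 3. From constraints 1 and 8: x4 ≤ x5 ≤ 5. Hence x1 + x4 ≤ 8. But constraint 5 requires x1 + x4 = 9, and 9 > 8. Contradiction.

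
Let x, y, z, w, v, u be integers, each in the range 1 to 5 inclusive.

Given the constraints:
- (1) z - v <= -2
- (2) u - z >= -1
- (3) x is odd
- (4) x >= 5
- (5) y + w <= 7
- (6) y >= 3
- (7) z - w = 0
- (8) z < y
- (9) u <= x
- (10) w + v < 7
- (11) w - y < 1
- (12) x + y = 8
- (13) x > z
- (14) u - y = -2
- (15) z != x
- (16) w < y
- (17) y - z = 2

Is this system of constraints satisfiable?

Satisfiable

The assignment x = 5, y = 3, z = 1, w = 1, v = 4, u = 1 works:
  constraint 1 holds since z - v = -3.
  constraint 2 holds since u - z = 0.
The rest check out directly.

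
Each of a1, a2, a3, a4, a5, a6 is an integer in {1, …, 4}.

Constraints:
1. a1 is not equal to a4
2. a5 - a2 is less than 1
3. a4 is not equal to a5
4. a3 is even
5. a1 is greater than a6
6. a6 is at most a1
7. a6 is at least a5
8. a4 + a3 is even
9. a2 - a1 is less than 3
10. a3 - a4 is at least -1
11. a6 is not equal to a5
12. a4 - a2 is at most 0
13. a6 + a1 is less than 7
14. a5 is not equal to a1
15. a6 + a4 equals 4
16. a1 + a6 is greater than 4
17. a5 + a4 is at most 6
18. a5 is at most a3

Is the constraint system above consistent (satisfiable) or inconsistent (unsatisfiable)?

One satisfying assignment is a1 = 3, a2 = 3, a3 = 2, a4 = 2, a5 = 1, a6 = 2.
For the less obvious constraints — constraint 2: a5 - a2 = -2; constraint 9: a2 - a1 = 0; constraint 10: a3 - a4 = 0 — and the others hold by inspection.

Satisfiable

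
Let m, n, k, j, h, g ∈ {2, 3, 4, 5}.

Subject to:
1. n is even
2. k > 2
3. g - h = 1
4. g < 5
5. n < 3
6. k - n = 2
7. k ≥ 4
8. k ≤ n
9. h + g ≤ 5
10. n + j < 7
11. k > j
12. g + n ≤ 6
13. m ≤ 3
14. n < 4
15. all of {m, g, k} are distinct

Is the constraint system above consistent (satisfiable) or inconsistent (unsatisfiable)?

From constraints 7 and 8: n ≥ k and k ≥ 4, so n ≥ 4. From constraint 5: n ≤ 2. But 2 < 4, so no value of n works.

Unsatisfiable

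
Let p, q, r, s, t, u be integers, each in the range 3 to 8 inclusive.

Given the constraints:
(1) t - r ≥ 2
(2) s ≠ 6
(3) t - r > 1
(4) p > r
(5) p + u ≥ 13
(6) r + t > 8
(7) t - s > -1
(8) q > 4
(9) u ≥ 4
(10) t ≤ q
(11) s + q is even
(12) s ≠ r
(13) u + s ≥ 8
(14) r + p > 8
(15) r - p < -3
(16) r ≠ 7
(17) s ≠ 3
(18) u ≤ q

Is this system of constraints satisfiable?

Setting (p, q, r, s, t, u) = (7, 6, 3, 4, 6, 6) satisfies everything: constraint 1: t - r = 3; constraint 3: t - r = 3, and the others follow.

Satisfiable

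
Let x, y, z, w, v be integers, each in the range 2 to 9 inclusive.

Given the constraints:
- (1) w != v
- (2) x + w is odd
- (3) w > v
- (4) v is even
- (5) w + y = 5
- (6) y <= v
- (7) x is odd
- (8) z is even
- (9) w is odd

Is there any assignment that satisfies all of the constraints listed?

Constraint 7 makes x odd and constraint 9 makes w odd, so x + w must be even. Constraint 2 says x + w is odd — contradiction.

Unsatisfiable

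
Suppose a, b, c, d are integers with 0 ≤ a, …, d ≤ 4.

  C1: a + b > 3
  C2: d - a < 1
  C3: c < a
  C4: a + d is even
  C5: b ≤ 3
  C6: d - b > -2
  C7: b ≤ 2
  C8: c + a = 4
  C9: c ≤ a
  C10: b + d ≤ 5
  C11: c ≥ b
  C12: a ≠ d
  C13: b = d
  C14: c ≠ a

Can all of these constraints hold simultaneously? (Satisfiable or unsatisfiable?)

Setting (a, b, c, d) = (3, 1, 1, 1) satisfies everything: constraint 1: a + b = 4; constraint 2: d - a = -2, and the others follow.

Satisfiable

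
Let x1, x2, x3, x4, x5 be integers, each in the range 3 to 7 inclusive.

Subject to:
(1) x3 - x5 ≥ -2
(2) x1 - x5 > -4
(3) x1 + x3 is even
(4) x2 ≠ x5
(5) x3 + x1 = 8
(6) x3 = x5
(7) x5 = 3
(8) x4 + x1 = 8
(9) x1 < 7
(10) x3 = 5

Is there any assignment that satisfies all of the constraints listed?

Unsatisfiable

Constraint 10 fixes x3 = 5 and constraint 7 fixes x5 = 3, but constraint 6 requires x3 = x5. Since 5 ≠ 3, contradiction.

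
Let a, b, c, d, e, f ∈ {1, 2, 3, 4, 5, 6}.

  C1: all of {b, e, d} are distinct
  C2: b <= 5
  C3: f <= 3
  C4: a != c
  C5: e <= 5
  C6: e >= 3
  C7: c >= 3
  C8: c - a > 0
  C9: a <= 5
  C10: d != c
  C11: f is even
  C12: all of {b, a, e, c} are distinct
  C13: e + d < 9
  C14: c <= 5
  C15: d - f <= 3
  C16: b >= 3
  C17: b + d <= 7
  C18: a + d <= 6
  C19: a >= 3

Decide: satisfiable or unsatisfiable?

Constraints 2, 5, 6, 7, 9, 14, 16, and 19 confine each of b, a, e, c to the 3 values {3, …, 5}.
Constraint 12 requires all 4 of them to be distinct, but only 3 values are available — impossible by the pigeonhole principle.

Unsatisfiable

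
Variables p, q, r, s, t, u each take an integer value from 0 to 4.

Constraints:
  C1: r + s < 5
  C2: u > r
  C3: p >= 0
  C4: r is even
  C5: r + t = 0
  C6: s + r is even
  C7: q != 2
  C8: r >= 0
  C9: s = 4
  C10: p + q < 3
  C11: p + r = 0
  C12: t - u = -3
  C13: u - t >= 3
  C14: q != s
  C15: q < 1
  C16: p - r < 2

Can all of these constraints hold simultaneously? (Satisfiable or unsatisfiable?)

Satisfiable

One satisfying assignment is p = 0, q = 0, r = 0, s = 4, t = 0, u = 3.
For the less obvious constraints — constraint 1: r + s = 4; constraint 5: r + t = 0 — and the others hold by inspection.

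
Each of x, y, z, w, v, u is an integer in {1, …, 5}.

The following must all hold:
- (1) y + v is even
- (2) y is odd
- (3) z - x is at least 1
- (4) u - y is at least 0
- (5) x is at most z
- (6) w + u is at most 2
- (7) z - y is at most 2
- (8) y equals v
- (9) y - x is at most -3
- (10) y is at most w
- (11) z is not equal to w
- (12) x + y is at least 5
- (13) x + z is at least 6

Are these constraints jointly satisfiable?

Unsatisfiable

Constraints 3, 7, and 9 give x − y ≥ 3, y − z ≥ -2, z − x ≥ 1.
Adding all 3 inequalities: the left sides telescope to 0, and the right sides sum to 3 + (-2) + 1 = 2. So 0 ≥ 2, which is false.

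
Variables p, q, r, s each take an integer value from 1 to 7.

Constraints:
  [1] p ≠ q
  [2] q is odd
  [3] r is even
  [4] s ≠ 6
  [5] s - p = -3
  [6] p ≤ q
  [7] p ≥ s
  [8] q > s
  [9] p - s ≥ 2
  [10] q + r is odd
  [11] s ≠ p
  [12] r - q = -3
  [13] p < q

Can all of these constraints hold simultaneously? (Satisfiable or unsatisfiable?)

Setting (p, q, r, s) = (4, 5, 2, 1) satisfies everything: constraint 5: s - p = -3; constraint 9: p - s = 3; constraint 12: r - q = -3, and the others follow.

Satisfiable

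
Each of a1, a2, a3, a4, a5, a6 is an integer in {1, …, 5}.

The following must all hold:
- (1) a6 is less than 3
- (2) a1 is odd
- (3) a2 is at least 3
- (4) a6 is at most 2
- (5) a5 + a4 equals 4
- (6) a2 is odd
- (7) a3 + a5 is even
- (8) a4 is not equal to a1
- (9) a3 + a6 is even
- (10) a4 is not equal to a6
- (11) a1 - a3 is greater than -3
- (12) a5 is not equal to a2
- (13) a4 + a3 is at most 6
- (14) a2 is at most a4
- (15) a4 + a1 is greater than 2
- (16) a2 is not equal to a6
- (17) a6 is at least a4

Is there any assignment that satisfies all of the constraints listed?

Unsatisfiable

From constraints 3 and 14: a4 ≥ a2 and a2 ≥ 3, so a4 ≥ 3. From constraints 4 and 17: a4 ≤ a6 and a6 ≤ 2, so a4 ≤ 2. But 2 < 3, so no value of a4 works.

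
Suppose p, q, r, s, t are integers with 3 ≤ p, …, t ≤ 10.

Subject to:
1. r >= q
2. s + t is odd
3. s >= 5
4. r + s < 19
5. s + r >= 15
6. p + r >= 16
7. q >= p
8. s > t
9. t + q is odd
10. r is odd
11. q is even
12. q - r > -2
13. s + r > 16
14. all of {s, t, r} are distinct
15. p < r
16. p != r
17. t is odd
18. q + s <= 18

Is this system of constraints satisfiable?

Take p = 8, q = 8, r = 9, s = 8, t = 3. Then constraint 4: r + s = 17; constraint 5: s + r = 17; constraint 6: p + r = 17, and every other listed constraint is also met.

Satisfiable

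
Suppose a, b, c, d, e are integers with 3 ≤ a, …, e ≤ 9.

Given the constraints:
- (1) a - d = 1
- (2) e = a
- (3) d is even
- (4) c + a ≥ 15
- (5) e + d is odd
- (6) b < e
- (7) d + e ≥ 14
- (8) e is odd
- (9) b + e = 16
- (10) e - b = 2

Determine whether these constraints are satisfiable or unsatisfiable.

Satisfiable

Take a = 9, b = 7, c = 6, d = 8, e = 9. Then constraint 1: a - d = 1; constraint 4: c + a = 15; constraint 7: d + e = 17, and every other listed constraint is also met.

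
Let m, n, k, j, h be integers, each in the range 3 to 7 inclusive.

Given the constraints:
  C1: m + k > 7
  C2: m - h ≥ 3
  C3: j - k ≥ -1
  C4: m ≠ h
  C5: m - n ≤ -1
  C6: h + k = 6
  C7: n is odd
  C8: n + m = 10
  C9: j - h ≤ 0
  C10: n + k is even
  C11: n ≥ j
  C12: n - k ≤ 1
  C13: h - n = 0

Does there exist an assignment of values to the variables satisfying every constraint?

Constraints 2, 3, 5, 9, and 12 give m − h ≥ 3, h − j ≥ 0, j − k ≥ -1, k − n ≥ -1, n − m ≥ 1.
Adding all 5 inequalities: the left sides telescope to 0, and the right sides sum to 3 + 0 + (-1) + (-1) + 1 = 2. So 0 ≥ 2, which is false.

Unsatisfiable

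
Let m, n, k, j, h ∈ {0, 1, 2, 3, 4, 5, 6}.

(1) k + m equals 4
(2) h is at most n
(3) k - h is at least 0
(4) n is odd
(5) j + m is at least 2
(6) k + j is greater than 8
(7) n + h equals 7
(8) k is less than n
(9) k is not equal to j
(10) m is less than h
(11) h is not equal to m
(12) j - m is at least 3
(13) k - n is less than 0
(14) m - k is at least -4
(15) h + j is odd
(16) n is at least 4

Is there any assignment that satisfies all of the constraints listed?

Try m = 0, n = 5, k = 4, j = 5, h = 2.
Check constraint 1: k + m = 4; constraint 3: k - h = 2; constraint 5: j + m = 5. The remaining constraints are straightforward to verify.

Satisfiable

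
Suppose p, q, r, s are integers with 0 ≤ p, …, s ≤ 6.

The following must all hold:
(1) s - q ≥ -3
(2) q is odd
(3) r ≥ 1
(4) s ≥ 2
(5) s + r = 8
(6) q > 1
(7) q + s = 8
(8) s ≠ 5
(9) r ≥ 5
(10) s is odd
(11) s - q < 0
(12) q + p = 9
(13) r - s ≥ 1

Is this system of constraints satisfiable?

Satisfiable

Try p = 4, q = 5, r = 5, s = 3.
Check constraint 1: s - q = -2; constraint 5: s + r = 8; constraint 7: q + s = 8. The remaining constraints are straightforward to verify.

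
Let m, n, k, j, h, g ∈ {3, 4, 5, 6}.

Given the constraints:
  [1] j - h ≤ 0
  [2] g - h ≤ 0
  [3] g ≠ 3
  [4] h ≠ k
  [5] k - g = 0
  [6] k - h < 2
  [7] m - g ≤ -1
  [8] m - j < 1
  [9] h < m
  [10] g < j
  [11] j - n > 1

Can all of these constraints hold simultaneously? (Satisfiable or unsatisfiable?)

Unsatisfiable

Constraints 1, 7, 9, and 10 give g < j, j ≤ h, h < m, m < g. Chaining: g < j ≤ h < m < g, which forces g < g — impossible.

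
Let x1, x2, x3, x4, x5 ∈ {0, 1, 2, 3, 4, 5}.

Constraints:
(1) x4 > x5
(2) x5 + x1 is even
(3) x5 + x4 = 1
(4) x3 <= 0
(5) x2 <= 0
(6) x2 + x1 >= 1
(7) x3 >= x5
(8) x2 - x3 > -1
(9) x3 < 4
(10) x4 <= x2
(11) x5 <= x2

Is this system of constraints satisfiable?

From constraints 4 and 7: x5 ≤ x3 ≤ 0. From constraints 5 and 10: x4 ≤ x2 ≤ 0. Hence x5 + x4 ≤ 0. But constraint 3 requires x5 + x4 = 1, and 1 > 0. Contradiction.

Unsatisfiable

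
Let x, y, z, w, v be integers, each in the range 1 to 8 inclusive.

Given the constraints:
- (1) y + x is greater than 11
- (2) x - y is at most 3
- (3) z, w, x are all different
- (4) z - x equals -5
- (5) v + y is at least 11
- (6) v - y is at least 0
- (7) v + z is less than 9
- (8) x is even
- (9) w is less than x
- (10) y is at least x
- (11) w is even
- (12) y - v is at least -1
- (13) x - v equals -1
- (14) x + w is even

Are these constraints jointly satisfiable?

The assignment x = 6, y = 6, z = 1, w = 4, v = 7 works:
  constraint 1 holds since y + x = 12.
  constraint 2 holds since x - y = 0.
The rest check out directly.

Satisfiable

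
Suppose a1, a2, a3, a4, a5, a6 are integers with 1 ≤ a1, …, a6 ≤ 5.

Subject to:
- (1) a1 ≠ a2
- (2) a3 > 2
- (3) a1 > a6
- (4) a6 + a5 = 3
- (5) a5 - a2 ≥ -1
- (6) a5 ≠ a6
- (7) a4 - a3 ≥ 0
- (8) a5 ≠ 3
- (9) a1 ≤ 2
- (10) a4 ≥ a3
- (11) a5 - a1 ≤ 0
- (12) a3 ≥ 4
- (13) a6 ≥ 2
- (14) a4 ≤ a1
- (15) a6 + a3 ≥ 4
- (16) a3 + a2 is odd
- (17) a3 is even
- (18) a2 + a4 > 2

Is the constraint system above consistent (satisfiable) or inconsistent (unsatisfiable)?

From constraints 10 and 12: a4 ≥ a3 and a3 ≥ 4, so a4 ≥ 4. From constraints 9 and 14: a4 ≤ a1 and a1 ≤ 2, so a4 ≤ 2. But 2 < 4, so no value of a4 works.

Unsatisfiable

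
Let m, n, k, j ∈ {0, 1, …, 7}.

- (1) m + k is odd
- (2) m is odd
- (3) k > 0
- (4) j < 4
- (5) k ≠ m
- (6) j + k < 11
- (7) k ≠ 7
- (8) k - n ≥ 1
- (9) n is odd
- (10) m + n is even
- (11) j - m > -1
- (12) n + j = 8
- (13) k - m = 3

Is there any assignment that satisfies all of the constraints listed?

Satisfiable

The assignment m = 3, n = 5, k = 6, j = 3 works:
  constraint 6 holds since j + k = 9.
  constraint 8 holds since k - n = 1.
The rest check out directly.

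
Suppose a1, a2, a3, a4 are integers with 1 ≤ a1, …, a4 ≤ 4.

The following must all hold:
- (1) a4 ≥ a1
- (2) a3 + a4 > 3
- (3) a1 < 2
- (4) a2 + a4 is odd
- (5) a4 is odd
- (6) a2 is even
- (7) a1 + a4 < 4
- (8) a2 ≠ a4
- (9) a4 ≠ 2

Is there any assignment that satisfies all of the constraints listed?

Satisfiable

Try a1 = 1, a2 = 2, a3 = 4, a4 = 1.
Check constraint 2: a3 + a4 = 5; constraint 4: a2 + a4 = 3 is odd; constraint 7: a1 + a4 = 2. The remaining constraints are straightforward to verify.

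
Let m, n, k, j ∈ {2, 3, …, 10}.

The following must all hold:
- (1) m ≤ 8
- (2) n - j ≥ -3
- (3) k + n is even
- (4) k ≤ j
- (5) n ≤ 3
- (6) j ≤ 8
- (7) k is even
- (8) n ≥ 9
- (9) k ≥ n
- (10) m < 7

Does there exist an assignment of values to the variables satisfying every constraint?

From constraints 8 and 9: k ≥ n and n ≥ 9, so k ≥ 9. From constraints 4 and 6: k ≤ j and j ≤ 8, so k ≤ 8. But 8 < 9, so no value of k works.

Unsatisfiable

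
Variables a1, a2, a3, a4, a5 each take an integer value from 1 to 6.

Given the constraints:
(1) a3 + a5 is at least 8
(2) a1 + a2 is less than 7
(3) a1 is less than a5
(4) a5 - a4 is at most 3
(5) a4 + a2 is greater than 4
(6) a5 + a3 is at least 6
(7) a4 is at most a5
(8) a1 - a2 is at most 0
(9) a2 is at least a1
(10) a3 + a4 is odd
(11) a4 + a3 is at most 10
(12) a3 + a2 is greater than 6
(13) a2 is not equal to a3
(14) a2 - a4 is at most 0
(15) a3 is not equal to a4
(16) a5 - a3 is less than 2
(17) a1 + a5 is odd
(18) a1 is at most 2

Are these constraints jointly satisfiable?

Setting (a1, a2, a3, a4, a5) = (1, 3, 4, 3, 4) satisfies everything: constraint 1: a3 + a5 = 8; constraint 2: a1 + a2 = 4; constraint 4: a5 - a4 = 1, and the others follow.

Satisfiable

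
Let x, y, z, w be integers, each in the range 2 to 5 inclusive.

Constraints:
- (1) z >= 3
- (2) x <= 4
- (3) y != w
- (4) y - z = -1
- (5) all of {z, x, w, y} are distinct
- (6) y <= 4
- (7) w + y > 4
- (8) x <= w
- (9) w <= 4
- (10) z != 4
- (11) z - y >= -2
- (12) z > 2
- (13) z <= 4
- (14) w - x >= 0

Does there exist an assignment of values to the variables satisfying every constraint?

Unsatisfiable

Constraints 2, 6, 9, and 13 confine each of z, x, w, y to the 3 values {2, …, 4} (the domain already gives each ≥ 2).
Constraint 5 requires all 4 of them to be distinct, but only 3 values are available — impossible by the pigeonhole principle.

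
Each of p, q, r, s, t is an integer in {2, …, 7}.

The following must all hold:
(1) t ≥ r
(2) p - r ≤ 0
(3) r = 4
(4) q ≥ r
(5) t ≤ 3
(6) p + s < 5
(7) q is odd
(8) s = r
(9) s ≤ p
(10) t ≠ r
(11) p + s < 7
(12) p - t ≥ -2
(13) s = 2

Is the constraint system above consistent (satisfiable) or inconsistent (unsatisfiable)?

Constraint 13 fixes s = 2 and constraint 3 fixes r = 4, but constraint 8 requires s = r. Since 2 ≠ 4, contradiction.

Unsatisfiable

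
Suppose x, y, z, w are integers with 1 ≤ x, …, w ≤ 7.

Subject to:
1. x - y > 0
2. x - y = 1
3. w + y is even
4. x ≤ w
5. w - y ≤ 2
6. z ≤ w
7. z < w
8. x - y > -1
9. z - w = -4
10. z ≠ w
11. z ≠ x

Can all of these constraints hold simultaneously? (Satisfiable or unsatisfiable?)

The assignment x = 6, y = 5, z = 3, w = 7 works:
  constraint 1 holds since x - y = 1.
  constraint 2 holds since x - y = 1.
The rest check out directly.

Satisfiable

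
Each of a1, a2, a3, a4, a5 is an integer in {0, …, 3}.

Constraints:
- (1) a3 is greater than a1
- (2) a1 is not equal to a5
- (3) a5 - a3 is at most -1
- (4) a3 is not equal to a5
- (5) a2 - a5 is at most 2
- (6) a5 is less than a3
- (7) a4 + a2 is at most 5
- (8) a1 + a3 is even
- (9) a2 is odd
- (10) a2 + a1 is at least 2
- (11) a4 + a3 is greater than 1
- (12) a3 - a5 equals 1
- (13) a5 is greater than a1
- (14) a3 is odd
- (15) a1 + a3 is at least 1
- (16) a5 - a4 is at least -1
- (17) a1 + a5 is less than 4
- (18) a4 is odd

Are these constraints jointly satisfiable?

The assignment a1 = 1, a2 = 1, a3 = 3, a4 = 1, a5 = 2 works:
  constraint 3 holds since a5 - a3 = -1.
  constraint 5 holds since a2 - a5 = -1.
The rest check out directly.

Satisfiable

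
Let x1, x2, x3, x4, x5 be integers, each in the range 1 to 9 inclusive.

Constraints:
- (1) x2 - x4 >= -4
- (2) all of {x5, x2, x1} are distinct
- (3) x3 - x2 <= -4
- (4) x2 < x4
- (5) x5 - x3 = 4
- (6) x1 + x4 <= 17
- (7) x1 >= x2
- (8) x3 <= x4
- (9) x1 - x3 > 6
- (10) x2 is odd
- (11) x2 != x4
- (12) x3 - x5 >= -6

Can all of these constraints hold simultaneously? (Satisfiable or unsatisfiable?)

Satisfiable

Try x1 = 8, x2 = 7, x3 = 1, x4 = 8, x5 = 5.
Check constraint 1: x2 - x4 = -1; constraint 3: x3 - x2 = -6. The remaining constraints are straightforward to verify.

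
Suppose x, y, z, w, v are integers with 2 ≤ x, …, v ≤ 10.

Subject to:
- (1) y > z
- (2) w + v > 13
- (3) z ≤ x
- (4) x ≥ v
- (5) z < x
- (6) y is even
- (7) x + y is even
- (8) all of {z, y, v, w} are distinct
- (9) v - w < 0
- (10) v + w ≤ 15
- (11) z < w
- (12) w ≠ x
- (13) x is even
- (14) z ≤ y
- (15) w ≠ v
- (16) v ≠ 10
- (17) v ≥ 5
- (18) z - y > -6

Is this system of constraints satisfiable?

Satisfiable

Take x = 10, y = 10, z = 5, w = 8, v = 7. Then constraint 2: w + v = 15; constraint 9: v - w = -1; constraint 10: v + w = 15, and every other listed constraint is also met.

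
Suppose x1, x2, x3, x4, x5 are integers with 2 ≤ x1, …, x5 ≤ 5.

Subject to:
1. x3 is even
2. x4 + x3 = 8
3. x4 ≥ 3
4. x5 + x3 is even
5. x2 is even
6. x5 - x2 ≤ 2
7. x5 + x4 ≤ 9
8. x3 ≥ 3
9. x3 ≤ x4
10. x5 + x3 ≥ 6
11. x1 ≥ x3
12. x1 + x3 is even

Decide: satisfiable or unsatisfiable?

Satisfiable

One satisfying assignment is x1 = 4, x2 = 2, x3 = 4, x4 = 4, x5 = 4.
For the less obvious constraints — constraint 2: x4 + x3 = 8; constraint 6: x5 - x2 = 2; constraint 7: x5 + x4 = 8 — and the others hold by inspection.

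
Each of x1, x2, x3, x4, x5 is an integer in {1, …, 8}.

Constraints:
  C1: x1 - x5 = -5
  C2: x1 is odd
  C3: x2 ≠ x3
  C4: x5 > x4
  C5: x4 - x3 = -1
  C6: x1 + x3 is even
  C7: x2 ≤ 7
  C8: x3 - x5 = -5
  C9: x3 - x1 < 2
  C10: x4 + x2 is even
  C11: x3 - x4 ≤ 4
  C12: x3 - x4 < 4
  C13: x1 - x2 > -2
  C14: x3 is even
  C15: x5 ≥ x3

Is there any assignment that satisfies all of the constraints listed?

Unsatisfiable

Constraint 2 makes x1 odd and constraint 14 makes x3 even, so x1 + x3 must be odd. Constraint 6 says x1 + x3 is even — contradiction.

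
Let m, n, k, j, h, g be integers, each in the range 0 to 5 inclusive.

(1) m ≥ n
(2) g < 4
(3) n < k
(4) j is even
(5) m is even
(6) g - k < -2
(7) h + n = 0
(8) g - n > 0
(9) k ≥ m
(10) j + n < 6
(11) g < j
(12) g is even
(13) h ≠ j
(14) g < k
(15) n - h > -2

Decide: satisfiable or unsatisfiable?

One satisfying assignment is m = 0, n = 0, k = 5, j = 4, h = 0, g = 2.
For the less obvious constraints — constraint 6: g - k = -3; constraint 7: h + n = 0 — and the others hold by inspection.

Satisfiable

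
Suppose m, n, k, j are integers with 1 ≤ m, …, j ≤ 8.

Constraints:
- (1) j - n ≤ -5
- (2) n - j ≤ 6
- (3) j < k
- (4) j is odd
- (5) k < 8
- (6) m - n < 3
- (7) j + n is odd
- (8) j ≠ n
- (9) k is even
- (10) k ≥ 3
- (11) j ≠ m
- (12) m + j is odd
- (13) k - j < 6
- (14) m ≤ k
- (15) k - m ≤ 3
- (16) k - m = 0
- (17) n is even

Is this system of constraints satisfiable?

Satisfiable

Try m = 6, n = 6, k = 6, j = 1.
Check constraint 1: j - n = -5; constraint 2: n - j = 5. The remaining constraints are straightforward to verify.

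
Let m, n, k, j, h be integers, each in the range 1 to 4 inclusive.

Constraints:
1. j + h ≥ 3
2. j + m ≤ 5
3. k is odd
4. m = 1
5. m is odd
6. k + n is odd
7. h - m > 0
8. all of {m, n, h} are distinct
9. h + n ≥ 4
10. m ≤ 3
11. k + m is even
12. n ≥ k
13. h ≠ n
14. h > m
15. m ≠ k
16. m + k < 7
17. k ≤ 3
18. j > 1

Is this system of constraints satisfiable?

One satisfying assignment is m = 1, n = 4, k = 3, j = 3, h = 3.
For the less obvious constraints — constraint 1: j + h = 6; constraint 2: j + m = 4; constraint 7: h - m = 2 — and the others hold by inspection.

Satisfiable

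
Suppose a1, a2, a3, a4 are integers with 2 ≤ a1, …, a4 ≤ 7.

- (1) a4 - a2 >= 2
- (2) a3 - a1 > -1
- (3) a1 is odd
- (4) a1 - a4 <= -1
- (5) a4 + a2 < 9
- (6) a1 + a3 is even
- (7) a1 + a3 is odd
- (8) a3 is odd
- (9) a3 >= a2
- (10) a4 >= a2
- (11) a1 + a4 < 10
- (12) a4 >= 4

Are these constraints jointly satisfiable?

Unsatisfiable

Constraint 3 makes a1 odd and constraint 8 makes a3 odd, so a1 + a3 must be even. Constraint 7 says a1 + a3 is odd — contradiction.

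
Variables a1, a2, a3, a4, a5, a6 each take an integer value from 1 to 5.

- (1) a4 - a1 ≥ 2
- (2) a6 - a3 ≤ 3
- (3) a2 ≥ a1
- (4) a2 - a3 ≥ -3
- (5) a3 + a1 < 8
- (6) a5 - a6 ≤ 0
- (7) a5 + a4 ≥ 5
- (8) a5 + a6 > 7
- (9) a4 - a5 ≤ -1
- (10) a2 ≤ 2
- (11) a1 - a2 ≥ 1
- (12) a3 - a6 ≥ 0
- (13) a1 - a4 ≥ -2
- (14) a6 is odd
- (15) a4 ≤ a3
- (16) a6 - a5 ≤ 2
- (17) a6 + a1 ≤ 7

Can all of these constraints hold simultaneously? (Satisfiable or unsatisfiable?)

Unsatisfiable

Constraints 1, 4, 6, 9, 11, and 12 give a2 − a3 ≥ -3, a3 − a6 ≥ 0, a6 − a5 ≥ 0, a5 − a4 ≥ 1, a4 − a1 ≥ 2, a1 − a2 ≥ 1.
Adding all 6 inequalities: the left sides telescope to 0, and the right sides sum to (-3) + 0 + 0 + 1 + 2 + 1 = 1. So 0 ≥ 1, which is false.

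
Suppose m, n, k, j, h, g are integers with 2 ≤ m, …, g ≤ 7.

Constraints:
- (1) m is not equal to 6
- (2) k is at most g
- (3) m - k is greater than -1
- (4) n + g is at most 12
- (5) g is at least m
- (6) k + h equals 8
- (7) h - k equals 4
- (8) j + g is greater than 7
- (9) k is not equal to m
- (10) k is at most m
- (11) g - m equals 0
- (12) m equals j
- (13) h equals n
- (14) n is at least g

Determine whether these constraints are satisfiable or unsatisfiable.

Satisfiable

The assignment m = 4, n = 6, k = 2, j = 4, h = 6, g = 4 works:
  constraint 3 holds since m - k = 2.
  constraint 4 holds since n + g = 10.
  constraint 6 holds since k + h = 8.
The rest check out directly.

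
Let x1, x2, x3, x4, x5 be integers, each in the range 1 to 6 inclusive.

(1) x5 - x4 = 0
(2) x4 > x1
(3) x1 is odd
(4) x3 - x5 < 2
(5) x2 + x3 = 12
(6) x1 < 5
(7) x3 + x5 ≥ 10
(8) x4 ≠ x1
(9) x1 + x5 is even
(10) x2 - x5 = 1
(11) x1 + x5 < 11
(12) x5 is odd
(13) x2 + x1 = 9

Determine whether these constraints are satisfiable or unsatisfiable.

Satisfiable

Setting (x1, x2, x3, x4, x5) = (3, 6, 6, 5, 5) satisfies everything: constraint 1: x5 - x4 = 0; constraint 4: x3 - x5 = 1; constraint 5: x2 + x3 = 12, and the others follow.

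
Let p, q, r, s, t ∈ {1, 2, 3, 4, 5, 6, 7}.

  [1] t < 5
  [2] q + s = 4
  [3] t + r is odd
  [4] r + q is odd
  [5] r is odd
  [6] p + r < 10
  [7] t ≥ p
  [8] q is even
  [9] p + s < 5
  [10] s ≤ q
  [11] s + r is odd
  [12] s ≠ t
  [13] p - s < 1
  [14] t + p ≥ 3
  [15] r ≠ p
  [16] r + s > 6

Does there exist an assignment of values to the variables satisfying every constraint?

Satisfiable

The assignment p = 2, q = 2, r = 5, s = 2, t = 4 works:
  constraint 2 holds since q + s = 4.
  constraint 6 holds since p + r = 7.
  constraint 9 holds since p + s = 4.
The rest check out directly.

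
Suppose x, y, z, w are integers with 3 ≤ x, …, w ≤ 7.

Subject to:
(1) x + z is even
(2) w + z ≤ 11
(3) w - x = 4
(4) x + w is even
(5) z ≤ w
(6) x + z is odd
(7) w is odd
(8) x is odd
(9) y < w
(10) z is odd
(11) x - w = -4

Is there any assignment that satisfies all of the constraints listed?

Constraint 8 makes x odd and constraint 10 makes z odd, so x + z must be even. Constraint 6 says x + z is odd — contradiction.

Unsatisfiable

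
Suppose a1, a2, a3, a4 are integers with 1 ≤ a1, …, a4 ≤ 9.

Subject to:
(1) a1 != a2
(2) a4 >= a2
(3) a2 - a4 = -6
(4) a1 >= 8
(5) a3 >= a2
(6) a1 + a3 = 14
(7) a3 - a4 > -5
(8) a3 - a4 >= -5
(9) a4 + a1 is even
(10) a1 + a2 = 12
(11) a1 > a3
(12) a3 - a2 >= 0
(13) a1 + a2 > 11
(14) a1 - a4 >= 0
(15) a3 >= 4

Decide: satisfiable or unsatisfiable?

One satisfying assignment is a1 = 9, a2 = 3, a3 = 5, a4 = 9.
For the less obvious constraints — constraint 3: a2 - a4 = -6; constraint 6: a1 + a3 = 14 — and the others hold by inspection.

Satisfiable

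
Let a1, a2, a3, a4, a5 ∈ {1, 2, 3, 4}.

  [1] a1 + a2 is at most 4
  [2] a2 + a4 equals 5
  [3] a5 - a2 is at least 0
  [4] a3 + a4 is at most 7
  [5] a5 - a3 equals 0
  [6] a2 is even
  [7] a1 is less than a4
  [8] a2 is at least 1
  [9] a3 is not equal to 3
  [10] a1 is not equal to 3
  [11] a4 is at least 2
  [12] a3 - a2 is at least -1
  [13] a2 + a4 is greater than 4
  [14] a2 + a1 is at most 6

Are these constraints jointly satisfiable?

Try a1 = 1, a2 = 2, a3 = 4, a4 = 3, a5 = 4.
Check constraint 1: a1 + a2 = 3; constraint 2: a2 + a4 = 5. The remaining constraints are straightforward to verify.

Satisfiable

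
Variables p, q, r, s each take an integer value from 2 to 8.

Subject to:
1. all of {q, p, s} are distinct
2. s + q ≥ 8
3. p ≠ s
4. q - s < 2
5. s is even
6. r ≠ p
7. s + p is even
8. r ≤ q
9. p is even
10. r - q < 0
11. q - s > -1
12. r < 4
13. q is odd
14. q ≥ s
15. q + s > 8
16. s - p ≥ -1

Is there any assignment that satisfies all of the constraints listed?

Take p = 2, q = 5, r = 3, s = 4. Then constraint 2: s + q = 9; constraint 4: q - s = 1, and every other listed constraint is also met.

Satisfiable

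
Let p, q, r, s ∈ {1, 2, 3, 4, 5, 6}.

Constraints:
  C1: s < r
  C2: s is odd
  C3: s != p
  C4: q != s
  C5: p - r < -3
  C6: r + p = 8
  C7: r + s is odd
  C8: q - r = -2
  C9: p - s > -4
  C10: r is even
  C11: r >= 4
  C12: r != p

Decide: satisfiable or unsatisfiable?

Satisfiable

The assignment p = 2, q = 4, r = 6, s = 3 works:
  constraint 5 holds since p - r = -4.
  constraint 6 holds since r + p = 8.
The rest check out directly.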